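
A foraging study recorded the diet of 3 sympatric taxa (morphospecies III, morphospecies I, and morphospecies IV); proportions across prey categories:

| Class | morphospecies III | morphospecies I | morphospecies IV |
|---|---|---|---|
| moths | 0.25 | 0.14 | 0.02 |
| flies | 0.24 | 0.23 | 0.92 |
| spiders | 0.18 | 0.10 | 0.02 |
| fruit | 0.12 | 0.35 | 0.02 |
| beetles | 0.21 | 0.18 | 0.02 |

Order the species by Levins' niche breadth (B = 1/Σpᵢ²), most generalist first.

morphospecies III > morphospecies I > morphospecies IV

Σp_IIIᵢ² = 0.25² + 0.24² + 0.18² + 0.12² + 0.21² = 0.0625 + 0.0576 + 0.0324 + 0.0144 + 0.0441 = 0.2110
B_III = 1 / 0.2110 = 4.7393
Σp_Iᵢ² = 0.14² + 0.23² + 0.10² + 0.35² + 0.18² = 0.0196 + 0.0529 + 0.0100 + 0.1225 + 0.0324 = 0.2374
B_I = 1 / 0.2374 = 4.2123
Σp_IVᵢ² = 0.02² + 0.92² + 0.02² + 0.02² + 0.02² = 0.0004 + 0.8464 + 0.0004 + 0.0004 + 0.0004 = 0.8480
B_IV = 1 / 0.8480 = 1.1792
Ranking by B (broadest → narrowest): morphospecies III (4.74) > morphospecies I (4.21) > morphospecies IV (1.18)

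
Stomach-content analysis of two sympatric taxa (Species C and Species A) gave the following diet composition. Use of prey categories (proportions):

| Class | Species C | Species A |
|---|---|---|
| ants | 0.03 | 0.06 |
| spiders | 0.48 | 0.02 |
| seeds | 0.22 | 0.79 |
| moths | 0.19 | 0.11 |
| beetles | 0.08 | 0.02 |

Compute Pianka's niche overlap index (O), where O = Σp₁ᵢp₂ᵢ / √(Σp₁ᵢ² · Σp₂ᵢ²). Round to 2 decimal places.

Σ p₁ᵢp₂ᵢ = 0.0018 + 0.0096 + 0.1738 + 0.0209 + 0.0016 = 0.2077
Σp_1ᵢ² = 0.03² + 0.48² + 0.22² + 0.19² + 0.08² = 0.0009 + 0.2304 + 0.0484 + 0.0361 + 0.0064 = 0.3222
Σp_2ᵢ² = 0.06² + 0.02² + 0.79² + 0.11² + 0.02² = 0.0036 + 0.0004 + 0.6241 + 0.0121 + 0.0004 = 0.6406
O = 0.2077 / √(0.3222 × 0.6406) = 0.2077 / 0.45431 = 0.4572

0.46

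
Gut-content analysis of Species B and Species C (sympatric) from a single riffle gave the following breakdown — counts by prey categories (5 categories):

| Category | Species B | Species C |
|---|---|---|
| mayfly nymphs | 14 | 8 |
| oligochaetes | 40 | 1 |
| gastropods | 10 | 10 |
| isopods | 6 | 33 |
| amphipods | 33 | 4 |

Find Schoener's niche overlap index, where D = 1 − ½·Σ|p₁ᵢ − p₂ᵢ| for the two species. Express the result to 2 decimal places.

Proportions for Species B (n=103): 14/103=0.1359, 40/103=0.3883, 10/103=0.0971, 6/103=0.0583, 33/103=0.3204
Proportions for Species C (n=56): 8/56=0.1429, 1/56=0.0179, 10/56=0.1786, 33/56=0.5893, 4/56=0.0714
Σ|p₁ᵢ − p₂ᵢ| = 0.0070 + 0.3704 + 0.0815 + 0.5310 + 0.2490 = 1.2389
D = 1 − ½ × 1.2389 = 1 − 0.61945 = 0.38055

0.38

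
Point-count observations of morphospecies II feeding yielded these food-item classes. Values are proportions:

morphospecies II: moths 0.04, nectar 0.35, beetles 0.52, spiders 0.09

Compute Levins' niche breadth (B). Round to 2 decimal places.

2.48

Σpᵢ² = 0.04² + 0.35² + 0.52² + 0.09² = 0.0016 + 0.1225 + 0.2704 + 0.0081 = 0.4026
B = 1 / 0.4026 = 2.4839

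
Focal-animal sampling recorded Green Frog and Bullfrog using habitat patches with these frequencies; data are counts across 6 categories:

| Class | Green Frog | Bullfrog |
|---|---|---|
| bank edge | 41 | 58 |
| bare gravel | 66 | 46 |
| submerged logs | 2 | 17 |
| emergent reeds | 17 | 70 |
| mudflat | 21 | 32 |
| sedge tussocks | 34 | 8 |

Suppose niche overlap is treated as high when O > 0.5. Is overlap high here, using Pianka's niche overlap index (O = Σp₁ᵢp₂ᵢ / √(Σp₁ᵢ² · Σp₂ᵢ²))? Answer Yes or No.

Proportions for Green Frog (n=181): 41/181=0.2265, 66/181=0.3646, 2/181=0.0110, 17/181=0.0939, 21/181=0.1160, 34/181=0.1878
Proportions for Bullfrog (n=231): 58/231=0.2511, 46/231=0.1991, 17/231=0.0736, 70/231=0.3030, 32/231=0.1385, 8/231=0.0346
Σ p₁ᵢp₂ᵢ = 0.056874 + 0.072592 + 0.000810 + 0.028452 + 0.016066 + 0.006498 = 0.181292
Σp_1ᵢ² = 0.2265² + 0.3646² + 0.0110² + 0.0939² + 0.1160² + 0.1878² = 0.051302 + 0.132933 + 0.000121 + 0.008817 + 0.013456 + 0.035269 = 0.241898
Σp_2ᵢ² = 0.2511² + 0.1991² + 0.0736² + 0.3030² + 0.1385² + 0.0346² = 0.063051 + 0.039641 + 0.005417 + 0.091809 + 0.019182 + 0.001197 = 0.220297
O = 0.181292 / √(0.241898 × 0.220297) = 0.181292 / 0.2308450 = 0.7853
O = 0.7853 > 0.5 → Yes.

Yes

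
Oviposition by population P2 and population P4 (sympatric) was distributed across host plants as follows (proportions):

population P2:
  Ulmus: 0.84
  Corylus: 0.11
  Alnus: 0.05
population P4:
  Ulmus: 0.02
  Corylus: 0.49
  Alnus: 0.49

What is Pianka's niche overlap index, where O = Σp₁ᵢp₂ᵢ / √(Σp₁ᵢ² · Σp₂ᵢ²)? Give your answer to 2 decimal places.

Σ p₁ᵢp₂ᵢ = 0.0168 + 0.0539 + 0.0245 = 0.0952
Σp_1ᵢ² = 0.84² + 0.11² + 0.05² = 0.7056 + 0.0121 + 0.0025 = 0.7202
Σp_2ᵢ² = 0.02² + 0.49² + 0.49² = 0.0004 + 0.2401 + 0.2401 = 0.4806
O = 0.0952 / √(0.7202 × 0.4806) = 0.0952 / 0.58833 = 0.1618

0.16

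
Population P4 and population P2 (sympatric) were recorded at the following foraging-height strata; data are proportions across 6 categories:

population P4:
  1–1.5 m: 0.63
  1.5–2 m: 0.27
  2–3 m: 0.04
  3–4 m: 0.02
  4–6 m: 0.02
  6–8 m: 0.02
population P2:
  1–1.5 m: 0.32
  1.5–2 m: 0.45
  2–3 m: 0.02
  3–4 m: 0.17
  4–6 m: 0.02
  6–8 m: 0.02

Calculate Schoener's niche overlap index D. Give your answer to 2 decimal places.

0.67

Σ|p₁ᵢ − p₂ᵢ| = 0.31 + 0.18 + 0.02 + 0.15 + 0.00 + 0.00 = 0.66
D = 1 − ½ × 0.66 = 1 − 0.330 = 0.6700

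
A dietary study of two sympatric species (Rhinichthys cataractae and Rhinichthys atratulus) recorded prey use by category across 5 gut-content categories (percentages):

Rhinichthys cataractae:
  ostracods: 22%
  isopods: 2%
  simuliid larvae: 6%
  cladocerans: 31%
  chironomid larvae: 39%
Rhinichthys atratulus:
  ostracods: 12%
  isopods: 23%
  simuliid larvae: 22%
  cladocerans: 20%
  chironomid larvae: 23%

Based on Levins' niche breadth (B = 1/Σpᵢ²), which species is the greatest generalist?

Convert percentages to proportions (divide by 100).
Σp_cataᵢ² = 0.22² + 0.02² + 0.06² + 0.31² + 0.39² = 0.0484 + 0.0004 + 0.0036 + 0.0961 + 0.1521 = 0.3006
B_cata = 1 / 0.3006 = 3.3267
Σp_atraᵢ² = 0.12² + 0.23² + 0.22² + 0.20² + 0.23² = 0.0144 + 0.0529 + 0.0484 + 0.0400 + 0.0529 = 0.2086
B_atra = 1 / 0.2086 = 4.7939
Highest B → broadest niche (most generalist): Rhinichthys atratulus (B = 4.79).

Rhinichthys atratulus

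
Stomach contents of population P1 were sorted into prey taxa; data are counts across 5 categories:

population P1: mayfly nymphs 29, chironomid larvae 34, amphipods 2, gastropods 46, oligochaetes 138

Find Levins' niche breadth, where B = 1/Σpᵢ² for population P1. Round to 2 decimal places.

Proportions for population P1 (n=249): 29/249=0.1165, 34/249=0.1365, 2/249=0.0080, 46/249=0.1847, 138/249=0.5542
Σpᵢ² = 0.1165² + 0.1365² + 0.0080² + 0.1847² + 0.5542² = 0.013572 + 0.018632 + 0.000064 + 0.034114 + 0.307138 = 0.373520
B = 1 / 0.373520 = 2.6772

2.68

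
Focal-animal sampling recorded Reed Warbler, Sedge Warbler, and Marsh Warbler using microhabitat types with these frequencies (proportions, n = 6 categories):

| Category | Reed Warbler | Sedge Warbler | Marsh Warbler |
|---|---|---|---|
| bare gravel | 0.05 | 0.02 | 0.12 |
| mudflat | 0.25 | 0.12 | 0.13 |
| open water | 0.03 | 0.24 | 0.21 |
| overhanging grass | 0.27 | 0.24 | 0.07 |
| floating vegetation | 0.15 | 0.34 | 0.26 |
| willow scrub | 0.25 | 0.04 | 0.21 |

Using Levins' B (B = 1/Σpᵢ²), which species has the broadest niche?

Σp_Reedᵢ² = 0.05² + 0.25² + 0.03² + 0.27² + 0.15² + 0.25² = 0.0025 + 0.0625 + 0.0009 + 0.0729 + 0.0225 + 0.0625 = 0.2238
B_Reed = 1 / 0.2238 = 4.4683
Σp_Sedgᵢ² = 0.02² + 0.12² + 0.24² + 0.24² + 0.34² + 0.04² = 0.0004 + 0.0144 + 0.0576 + 0.0576 + 0.1156 + 0.0016 = 0.2472
B_Sedg = 1 / 0.2472 = 4.0453
Σp_Marsᵢ² = 0.12² + 0.13² + 0.21² + 0.07² + 0.26² + 0.21² = 0.0144 + 0.0169 + 0.0441 + 0.0049 + 0.0676 + 0.0441 = 0.1920
B_Mars = 1 / 0.1920 = 5.2083
Highest B → broadest niche (most generalist): Marsh Warbler (B = 5.21).

Marsh Warbler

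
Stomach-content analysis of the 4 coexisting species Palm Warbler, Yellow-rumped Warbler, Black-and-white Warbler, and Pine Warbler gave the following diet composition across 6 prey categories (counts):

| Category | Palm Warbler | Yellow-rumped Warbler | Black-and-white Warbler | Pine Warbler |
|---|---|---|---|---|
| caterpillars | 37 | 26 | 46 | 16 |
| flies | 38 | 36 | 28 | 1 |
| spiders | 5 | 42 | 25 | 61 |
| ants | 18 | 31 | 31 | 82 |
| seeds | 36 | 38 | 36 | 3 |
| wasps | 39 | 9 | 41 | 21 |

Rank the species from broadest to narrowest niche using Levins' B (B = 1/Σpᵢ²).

Proportions for Palm Warbler (n=173): 37/173=0.2139, 38/173=0.2197, 5/173=0.0289, 18/173=0.1040, 36/173=0.2081, 39/173=0.2254
Proportions for Yellow-rumped Warbler (n=182): 26/182=0.1429, 36/182=0.1978, 42/182=0.2308, 31/182=0.1703, 38/182=0.2088, 9/182=0.0495
Proportions for Black-and-white Warbler (n=207): 46/207=0.2222, 28/207=0.1353, 25/207=0.1208, 31/207=0.1498, 36/207=0.1739, 41/207=0.1981
Proportions for Pine Warbler (n=184): 16/184=0.0870, 1/184=0.0054, 61/184=0.3315, 82/184=0.4457, 3/184=0.0163, 21/184=0.1141
Σp_Palmᵢ² = 0.2139² + 0.2197² + 0.0289² + 0.1040² + 0.2081² + 0.2254² = 0.045753 + 0.048268 + 0.000835 + 0.010816 + 0.043306 + 0.050805 = 0.199783
B_Palm = 1 / 0.199783 = 5.0054
Σp_Yellᵢ² = 0.1429² + 0.1978² + 0.2308² + 0.1703² + 0.2088² + 0.0495² = 0.020420 + 0.039125 + 0.053269 + 0.029002 + 0.043597 + 0.002450 = 0.187863
B_Yell = 1 / 0.187863 = 5.3230
Σp_Blacᵢ² = 0.2222² + 0.1353² + 0.1208² + 0.1498² + 0.1739² + 0.1981² = 0.049373 + 0.018306 + 0.014593 + 0.022440 + 0.030241 + 0.039244 = 0.174197
B_Blac = 1 / 0.174197 = 5.7406
Σp_Pineᵢ² = 0.0870² + 0.0054² + 0.3315² + 0.4457² + 0.0163² + 0.1141² = 0.007569 + 0.000029 + 0.109892 + 0.198648 + 0.000266 + 0.013019 = 0.329423
B_Pine = 1 / 0.329423 = 3.0356
Ranking by B (broadest → narrowest): Black-and-white Warbler (5.74) > Yellow-rumped Warbler (5.32) > Palm Warbler (5.01) > Pine Warbler (3.04)

Black-and-white Warbler > Yellow-rumped Warbler > Palm Warbler > Pine Warbler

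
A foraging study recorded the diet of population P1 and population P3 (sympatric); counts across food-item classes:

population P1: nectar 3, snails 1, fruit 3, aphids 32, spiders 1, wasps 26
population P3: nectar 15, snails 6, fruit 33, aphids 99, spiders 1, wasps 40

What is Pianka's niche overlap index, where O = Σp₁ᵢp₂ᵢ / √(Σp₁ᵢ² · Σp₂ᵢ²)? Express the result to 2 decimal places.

0.93

Proportions for population P1 (n=66): 3/66=0.0455, 1/66=0.0152, 3/66=0.0455, 32/66=0.4848, 1/66=0.0152, 26/66=0.3939
Proportions for population P3 (n=194): 15/194=0.0773, 6/194=0.0309, 33/194=0.1701, 99/194=0.5103, 1/194=0.0052, 40/194=0.2062
Σ p₁ᵢp₂ᵢ = 0.003517 + 0.000470 + 0.007740 + 0.247393 + 0.000079 + 0.081222 = 0.340421
Σp_1ᵢ² = 0.0455² + 0.0152² + 0.0455² + 0.4848² + 0.0152² + 0.3939² = 0.002070 + 0.000231 + 0.002070 + 0.235031 + 0.000231 + 0.155157 = 0.394790
Σp_2ᵢ² = 0.0773² + 0.0309² + 0.1701² + 0.5103² + 0.0052² + 0.2062² = 0.005975 + 0.000955 + 0.028934 + 0.260406 + 0.000027 + 0.042518 = 0.338815
O = 0.340421 / √(0.394790 × 0.338815) = 0.340421 / 0.3657332 = 0.9308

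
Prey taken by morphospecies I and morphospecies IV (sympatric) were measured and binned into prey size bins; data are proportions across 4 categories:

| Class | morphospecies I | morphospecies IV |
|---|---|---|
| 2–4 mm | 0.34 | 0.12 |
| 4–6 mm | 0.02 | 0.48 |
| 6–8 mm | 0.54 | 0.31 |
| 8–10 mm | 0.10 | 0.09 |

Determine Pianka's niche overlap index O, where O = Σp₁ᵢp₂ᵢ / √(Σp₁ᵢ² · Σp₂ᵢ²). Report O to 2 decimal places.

0.59

Σ p₁ᵢp₂ᵢ = 0.0408 + 0.0096 + 0.1674 + 0.0090 = 0.2268
Σp_1ᵢ² = 0.34² + 0.02² + 0.54² + 0.10² = 0.1156 + 0.0004 + 0.2916 + 0.0100 = 0.4176
Σp_2ᵢ² = 0.12² + 0.48² + 0.31² + 0.09² = 0.0144 + 0.2304 + 0.0961 + 0.0081 = 0.3490
O = 0.2268 / √(0.4176 × 0.3490) = 0.2268 / 0.38176 = 0.5941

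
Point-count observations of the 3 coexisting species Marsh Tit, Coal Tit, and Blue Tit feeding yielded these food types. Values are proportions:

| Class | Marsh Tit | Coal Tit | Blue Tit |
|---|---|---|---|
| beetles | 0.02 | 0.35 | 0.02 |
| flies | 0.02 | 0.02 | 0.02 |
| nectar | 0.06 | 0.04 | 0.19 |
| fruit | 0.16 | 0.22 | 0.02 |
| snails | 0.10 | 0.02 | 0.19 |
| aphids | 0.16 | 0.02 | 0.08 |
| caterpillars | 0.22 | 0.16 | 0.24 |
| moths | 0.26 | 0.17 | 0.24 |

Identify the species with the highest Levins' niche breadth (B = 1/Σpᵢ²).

Σp_Marsᵢ² = 0.02² + 0.02² + 0.06² + 0.16² + 0.10² + 0.16² + 0.22² + 0.26² = 0.0004 + 0.0004 + 0.0036 + 0.0256 + 0.0100 + 0.0256 + 0.0484 + 0.0676 = 0.1816
B_Mars = 1 / 0.1816 = 5.5066
Σp_Coalᵢ² = 0.35² + 0.02² + 0.04² + 0.22² + 0.02² + 0.02² + 0.16² + 0.17² = 0.1225 + 0.0004 + 0.0016 + 0.0484 + 0.0004 + 0.0004 + 0.0256 + 0.0289 = 0.2282
B_Coal = 1 / 0.2282 = 4.3821
Σp_Blueᵢ² = 0.02² + 0.02² + 0.19² + 0.02² + 0.19² + 0.08² + 0.24² + 0.24² = 0.0004 + 0.0004 + 0.0361 + 0.0004 + 0.0361 + 0.0064 + 0.0576 + 0.0576 = 0.1950
B_Blue = 1 / 0.1950 = 5.1282
Highest B → broadest niche (most generalist): Marsh Tit (B = 5.51).

Marsh Tit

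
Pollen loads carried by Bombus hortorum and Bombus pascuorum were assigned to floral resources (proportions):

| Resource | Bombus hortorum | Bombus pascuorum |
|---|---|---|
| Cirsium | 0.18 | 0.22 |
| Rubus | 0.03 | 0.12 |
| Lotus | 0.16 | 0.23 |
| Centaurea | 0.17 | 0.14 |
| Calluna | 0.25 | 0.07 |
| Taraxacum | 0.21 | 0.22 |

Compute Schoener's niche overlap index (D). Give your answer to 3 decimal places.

0.790

Σ|p₁ᵢ − p₂ᵢ| = 0.04 + 0.09 + 0.07 + 0.03 + 0.18 + 0.01 = 0.42
D = 1 − ½ × 0.42 = 1 − 0.210 = 0.79000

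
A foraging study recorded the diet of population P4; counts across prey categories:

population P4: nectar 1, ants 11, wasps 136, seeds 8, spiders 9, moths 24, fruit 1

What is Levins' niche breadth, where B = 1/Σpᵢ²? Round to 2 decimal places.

Proportions for population P4 (n=190): 1/190=0.0053, 11/190=0.0579, 136/190=0.7158, 8/190=0.0421, 9/190=0.0474, 24/190=0.1263, 1/190=0.0053
Σpᵢ² = 0.0053² + 0.0579² + 0.7158² + 0.0421² + 0.0474² + 0.1263² + 0.0053² = 0.000028 + 0.003352 + 0.512370 + 0.001772 + 0.002247 + 0.015952 + 0.000028 = 0.535749
B = 1 / 0.535749 = 1.8665

1.87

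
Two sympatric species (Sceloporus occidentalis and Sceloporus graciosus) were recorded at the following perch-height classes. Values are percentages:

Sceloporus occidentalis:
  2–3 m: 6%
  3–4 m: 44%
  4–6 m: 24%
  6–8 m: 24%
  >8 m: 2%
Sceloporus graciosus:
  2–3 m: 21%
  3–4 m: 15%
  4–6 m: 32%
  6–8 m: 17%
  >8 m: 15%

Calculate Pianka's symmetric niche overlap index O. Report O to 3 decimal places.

0.759

Convert percentages to proportions (divide by 100).
Σ p₁ᵢp₂ᵢ = 0.0126 + 0.0660 + 0.0768 + 0.0408 + 0.0030 = 0.1992
Σp_1ᵢ² = 0.06² + 0.44² + 0.24² + 0.24² + 0.02² = 0.0036 + 0.1936 + 0.0576 + 0.0576 + 0.0004 = 0.3128
Σp_2ᵢ² = 0.21² + 0.15² + 0.32² + 0.17² + 0.15² = 0.0441 + 0.0225 + 0.1024 + 0.0289 + 0.0225 = 0.2204
O = 0.1992 / √(0.3128 × 0.2204) = 0.1992 / 0.262566 = 0.75867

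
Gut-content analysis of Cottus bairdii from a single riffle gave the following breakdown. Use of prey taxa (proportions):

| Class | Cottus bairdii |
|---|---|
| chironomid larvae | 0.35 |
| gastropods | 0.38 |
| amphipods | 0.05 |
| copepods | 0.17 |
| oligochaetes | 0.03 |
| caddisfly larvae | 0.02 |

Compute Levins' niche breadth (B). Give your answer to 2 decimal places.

3.34

Σpᵢ² = 0.35² + 0.38² + 0.05² + 0.17² + 0.03² + 0.02² = 0.1225 + 0.1444 + 0.0025 + 0.0289 + 0.0009 + 0.0004 = 0.2996
B = 1 / 0.2996 = 3.3378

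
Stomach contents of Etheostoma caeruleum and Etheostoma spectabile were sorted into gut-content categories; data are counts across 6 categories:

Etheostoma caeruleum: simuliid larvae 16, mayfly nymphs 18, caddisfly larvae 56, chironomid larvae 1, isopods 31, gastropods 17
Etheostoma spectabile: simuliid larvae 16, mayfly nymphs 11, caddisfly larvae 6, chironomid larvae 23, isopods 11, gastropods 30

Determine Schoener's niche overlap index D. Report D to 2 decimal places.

Proportions for Etheostoma caeruleum (n=139): 16/139=0.1151, 18/139=0.1295, 56/139=0.4029, 1/139=0.0072, 31/139=0.2230, 17/139=0.1223
Proportions for Etheostoma spectabile (n=97): 16/97=0.1649, 11/97=0.1134, 6/97=0.0619, 23/97=0.2371, 11/97=0.1134, 30/97=0.3093
Σ|p₁ᵢ − p₂ᵢ| = 0.0498 + 0.0161 + 0.3410 + 0.2299 + 0.1096 + 0.1870 = 0.9334
D = 1 − ½ × 0.9334 = 1 − 0.46670 = 0.53330

0.53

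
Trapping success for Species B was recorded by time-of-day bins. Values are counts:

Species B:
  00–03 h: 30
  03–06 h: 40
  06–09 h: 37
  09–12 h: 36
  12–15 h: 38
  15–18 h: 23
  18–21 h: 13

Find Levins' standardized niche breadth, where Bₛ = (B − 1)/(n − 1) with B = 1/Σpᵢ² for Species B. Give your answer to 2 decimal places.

0.91

Proportions for Species B (n=217): 30/217=0.1382, 40/217=0.1843, 37/217=0.1705, 36/217=0.1659, 38/217=0.1751, 23/217=0.1060, 13/217=0.0599
Σpᵢ² = 0.1382² + 0.1843² + 0.1705² + 0.1659² + 0.1751² + 0.1060² + 0.0599² = 0.019099 + 0.033966 + 0.029070 + 0.027523 + 0.030660 + 0.011236 + 0.003588 = 0.155142
B = 1 / 0.155142 = 6.4457
Bₛ = (B − 1)/(n − 1) = (6.4457 − 1)/(7 − 1) = 5.4457/6 = 0.9076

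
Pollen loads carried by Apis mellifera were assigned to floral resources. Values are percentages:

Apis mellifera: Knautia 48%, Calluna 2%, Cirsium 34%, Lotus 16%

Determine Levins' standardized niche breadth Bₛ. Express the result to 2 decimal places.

0.56

Convert percentages to proportions (divide by 100).
Σpᵢ² = 0.48² + 0.02² + 0.34² + 0.16² = 0.2304 + 0.0004 + 0.1156 + 0.0256 = 0.3720
B = 1 / 0.3720 = 2.6882
Bₛ = (B − 1)/(n − 1) = (2.6882 − 1)/(4 − 1) = 1.6882/3 = 0.5627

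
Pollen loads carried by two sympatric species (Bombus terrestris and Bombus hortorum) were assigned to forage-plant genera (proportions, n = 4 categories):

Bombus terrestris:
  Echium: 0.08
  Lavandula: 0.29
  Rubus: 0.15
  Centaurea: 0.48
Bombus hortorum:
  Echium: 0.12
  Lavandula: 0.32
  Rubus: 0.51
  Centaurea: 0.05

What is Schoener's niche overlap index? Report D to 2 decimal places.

0.57

Σ|p₁ᵢ − p₂ᵢ| = 0.04 + 0.03 + 0.36 + 0.43 = 0.86
D = 1 − ½ × 0.86 = 1 − 0.430 = 0.5700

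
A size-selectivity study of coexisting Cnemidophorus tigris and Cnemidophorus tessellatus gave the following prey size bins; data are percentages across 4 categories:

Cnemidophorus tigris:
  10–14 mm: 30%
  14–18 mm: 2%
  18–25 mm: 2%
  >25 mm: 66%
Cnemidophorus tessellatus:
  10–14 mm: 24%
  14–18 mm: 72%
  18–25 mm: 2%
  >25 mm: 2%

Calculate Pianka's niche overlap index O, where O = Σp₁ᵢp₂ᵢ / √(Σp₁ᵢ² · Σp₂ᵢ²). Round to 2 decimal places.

0.18

Convert percentages to proportions (divide by 100).
Σ p₁ᵢp₂ᵢ = 0.0720 + 0.0144 + 0.0004 + 0.0132 = 0.1000
Σp_1ᵢ² = 0.30² + 0.02² + 0.02² + 0.66² = 0.0900 + 0.0004 + 0.0004 + 0.4356 = 0.5264
Σp_2ᵢ² = 0.24² + 0.72² + 0.02² + 0.02² = 0.0576 + 0.5184 + 0.0004 + 0.0004 = 0.5768
O = 0.1000 / √(0.5264 × 0.5768) = 0.1000 / 0.55102 = 0.1815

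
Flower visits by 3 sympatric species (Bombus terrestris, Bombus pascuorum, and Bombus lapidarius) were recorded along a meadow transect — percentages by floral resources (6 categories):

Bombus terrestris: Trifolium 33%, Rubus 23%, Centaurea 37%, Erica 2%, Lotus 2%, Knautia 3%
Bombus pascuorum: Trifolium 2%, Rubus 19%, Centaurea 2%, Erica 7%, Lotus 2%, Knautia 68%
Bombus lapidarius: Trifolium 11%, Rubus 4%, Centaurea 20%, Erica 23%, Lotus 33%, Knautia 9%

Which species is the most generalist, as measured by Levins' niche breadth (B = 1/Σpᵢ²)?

Bombus lapidarius

Convert percentages to proportions (divide by 100).
Σp_terrᵢ² = 0.33² + 0.23² + 0.37² + 0.02² + 0.02² + 0.03² = 0.1089 + 0.0529 + 0.1369 + 0.0004 + 0.0004 + 0.0009 = 0.3004
B_terr = 1 / 0.3004 = 3.3289
Σp_pascᵢ² = 0.02² + 0.19² + 0.02² + 0.07² + 0.02² + 0.68² = 0.0004 + 0.0361 + 0.0004 + 0.0049 + 0.0004 + 0.4624 = 0.5046
B_pasc = 1 / 0.5046 = 1.9818
Σp_lapiᵢ² = 0.11² + 0.04² + 0.20² + 0.23² + 0.33² + 0.09² = 0.0121 + 0.0016 + 0.0400 + 0.0529 + 0.1089 + 0.0081 = 0.2236
B_lapi = 1 / 0.2236 = 4.4723
Highest B → broadest niche (most generalist): Bombus lapidarius (B = 4.47).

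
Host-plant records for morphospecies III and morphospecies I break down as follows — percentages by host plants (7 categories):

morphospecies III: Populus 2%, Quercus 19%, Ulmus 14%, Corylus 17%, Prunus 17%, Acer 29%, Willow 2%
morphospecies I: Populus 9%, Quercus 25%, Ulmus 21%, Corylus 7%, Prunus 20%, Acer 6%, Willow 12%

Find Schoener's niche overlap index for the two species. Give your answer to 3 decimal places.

0.670

Convert percentages to proportions (divide by 100).
Σ|p₁ᵢ − p₂ᵢ| = 0.07 + 0.06 + 0.07 + 0.10 + 0.03 + 0.23 + 0.10 = 0.66
D = 1 − ½ × 0.66 = 1 − 0.330 = 0.67000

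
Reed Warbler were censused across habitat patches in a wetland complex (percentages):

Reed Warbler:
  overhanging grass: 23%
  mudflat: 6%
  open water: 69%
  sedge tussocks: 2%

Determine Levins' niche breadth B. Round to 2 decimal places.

Convert percentages to proportions (divide by 100).
Σpᵢ² = 0.23² + 0.06² + 0.69² + 0.02² = 0.0529 + 0.0036 + 0.4761 + 0.0004 = 0.5330
B = 1 / 0.5330 = 1.8762

1.88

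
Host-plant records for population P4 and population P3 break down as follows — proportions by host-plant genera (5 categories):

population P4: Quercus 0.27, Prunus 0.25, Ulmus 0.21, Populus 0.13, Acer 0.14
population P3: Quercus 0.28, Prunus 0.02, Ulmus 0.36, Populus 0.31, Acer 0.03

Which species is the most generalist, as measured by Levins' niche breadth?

Σp_P4ᵢ² = 0.27² + 0.25² + 0.21² + 0.13² + 0.14² = 0.0729 + 0.0625 + 0.0441 + 0.0169 + 0.0196 = 0.2160
B_P4 = 1 / 0.2160 = 4.6296
Σp_P3ᵢ² = 0.28² + 0.02² + 0.36² + 0.31² + 0.03² = 0.0784 + 0.0004 + 0.1296 + 0.0961 + 0.0009 = 0.3054
B_P3 = 1 / 0.3054 = 3.2744
Highest B → broadest niche (most generalist): population P4 (B = 4.63).

population P4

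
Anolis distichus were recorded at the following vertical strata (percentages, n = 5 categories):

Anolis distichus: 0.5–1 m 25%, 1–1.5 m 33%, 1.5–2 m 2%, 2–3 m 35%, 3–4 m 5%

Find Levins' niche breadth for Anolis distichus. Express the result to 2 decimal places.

3.37

Convert percentages to proportions (divide by 100).
Σpᵢ² = 0.25² + 0.33² + 0.02² + 0.35² + 0.05² = 0.0625 + 0.1089 + 0.0004 + 0.1225 + 0.0025 = 0.2968
B = 1 / 0.2968 = 3.3693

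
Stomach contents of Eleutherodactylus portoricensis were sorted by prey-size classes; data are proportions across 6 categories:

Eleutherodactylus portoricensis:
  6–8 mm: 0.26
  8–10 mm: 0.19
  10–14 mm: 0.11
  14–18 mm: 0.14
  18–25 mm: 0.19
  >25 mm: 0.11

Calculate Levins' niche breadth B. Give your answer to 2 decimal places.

Σpᵢ² = 0.26² + 0.19² + 0.11² + 0.14² + 0.19² + 0.11² = 0.0676 + 0.0361 + 0.0121 + 0.0196 + 0.0361 + 0.0121 = 0.1836
B = 1 / 0.1836 = 5.4466

5.45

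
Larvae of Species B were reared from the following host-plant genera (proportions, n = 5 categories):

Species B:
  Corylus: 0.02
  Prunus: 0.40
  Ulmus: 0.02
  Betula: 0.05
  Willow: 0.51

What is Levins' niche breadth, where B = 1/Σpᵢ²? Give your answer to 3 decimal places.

2.362

Σpᵢ² = 0.02² + 0.40² + 0.02² + 0.05² + 0.51² = 0.0004 + 0.1600 + 0.0004 + 0.0025 + 0.2601 = 0.4234
B = 1 / 0.4234 = 2.36183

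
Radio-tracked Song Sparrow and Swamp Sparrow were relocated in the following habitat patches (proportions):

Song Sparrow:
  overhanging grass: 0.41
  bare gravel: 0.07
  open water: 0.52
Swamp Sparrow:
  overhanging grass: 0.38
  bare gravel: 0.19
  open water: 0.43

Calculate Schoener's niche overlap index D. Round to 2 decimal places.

0.88

Σ|p₁ᵢ − p₂ᵢ| = 0.03 + 0.12 + 0.09 = 0.24
D = 1 − ½ × 0.24 = 1 − 0.120 = 0.8800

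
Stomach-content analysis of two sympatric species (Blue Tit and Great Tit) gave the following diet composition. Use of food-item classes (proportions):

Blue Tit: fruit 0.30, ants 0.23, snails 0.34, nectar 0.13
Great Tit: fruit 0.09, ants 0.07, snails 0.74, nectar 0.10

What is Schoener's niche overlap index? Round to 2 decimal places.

0.60

Σ|p₁ᵢ − p₂ᵢ| = 0.21 + 0.16 + 0.40 + 0.03 = 0.80
D = 1 − ½ × 0.80 = 1 − 0.400 = 0.6000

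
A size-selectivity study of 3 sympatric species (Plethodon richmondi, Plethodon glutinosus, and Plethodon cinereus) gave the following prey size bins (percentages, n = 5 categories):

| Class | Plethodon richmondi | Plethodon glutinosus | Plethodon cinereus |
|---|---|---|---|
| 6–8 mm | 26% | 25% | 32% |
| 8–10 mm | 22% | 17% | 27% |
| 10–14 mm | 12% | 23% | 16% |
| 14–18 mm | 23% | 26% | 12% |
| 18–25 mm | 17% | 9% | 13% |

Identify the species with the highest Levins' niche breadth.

Plethodon richmondi

Convert percentages to proportions (divide by 100).
Σp_richᵢ² = 0.26² + 0.22² + 0.12² + 0.23² + 0.17² = 0.0676 + 0.0484 + 0.0144 + 0.0529 + 0.0289 = 0.2122
B_rich = 1 / 0.2122 = 4.7125
Σp_glutᵢ² = 0.25² + 0.17² + 0.23² + 0.26² + 0.09² = 0.0625 + 0.0289 + 0.0529 + 0.0676 + 0.0081 = 0.2200
B_glut = 1 / 0.2200 = 4.5455
Σp_cineᵢ² = 0.32² + 0.27² + 0.16² + 0.12² + 0.13² = 0.1024 + 0.0729 + 0.0256 + 0.0144 + 0.0169 = 0.2322
B_cine = 1 / 0.2322 = 4.3066
Highest B → broadest niche (most generalist): Plethodon richmondi (B = 4.71).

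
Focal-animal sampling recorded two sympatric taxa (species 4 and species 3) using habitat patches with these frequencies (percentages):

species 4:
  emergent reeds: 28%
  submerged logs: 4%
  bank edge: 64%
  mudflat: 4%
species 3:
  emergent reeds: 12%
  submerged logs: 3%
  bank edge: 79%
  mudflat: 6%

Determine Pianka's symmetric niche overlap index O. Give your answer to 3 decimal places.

0.966

Convert percentages to proportions (divide by 100).
Σ p₁ᵢp₂ᵢ = 0.0336 + 0.0012 + 0.5056 + 0.0024 = 0.5428
Σp_1ᵢ² = 0.28² + 0.04² + 0.64² + 0.04² = 0.0784 + 0.0016 + 0.4096 + 0.0016 = 0.4912
Σp_2ᵢ² = 0.12² + 0.03² + 0.79² + 0.06² = 0.0144 + 0.0009 + 0.6241 + 0.0036 = 0.6430
O = 0.5428 / √(0.4912 × 0.6430) = 0.5428 / 0.561998 = 0.96584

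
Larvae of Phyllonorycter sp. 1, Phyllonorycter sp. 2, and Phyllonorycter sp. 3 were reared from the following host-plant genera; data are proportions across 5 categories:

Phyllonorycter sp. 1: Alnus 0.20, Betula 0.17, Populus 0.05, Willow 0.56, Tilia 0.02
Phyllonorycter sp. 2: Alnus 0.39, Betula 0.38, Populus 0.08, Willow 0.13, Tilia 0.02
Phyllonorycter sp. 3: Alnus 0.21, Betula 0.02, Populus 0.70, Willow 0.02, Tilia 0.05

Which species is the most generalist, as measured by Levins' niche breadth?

Phyllonorycter sp. 2

Σp_1ᵢ² = 0.20² + 0.17² + 0.05² + 0.56² + 0.02² = 0.0400 + 0.0289 + 0.0025 + 0.3136 + 0.0004 = 0.3854
B_1 = 1 / 0.3854 = 2.5947
Σp_2ᵢ² = 0.39² + 0.38² + 0.08² + 0.13² + 0.02² = 0.1521 + 0.1444 + 0.0064 + 0.0169 + 0.0004 = 0.3202
B_2 = 1 / 0.3202 = 3.1230
Σp_3ᵢ² = 0.21² + 0.02² + 0.70² + 0.02² + 0.05² = 0.0441 + 0.0004 + 0.4900 + 0.0004 + 0.0025 = 0.5374
B_3 = 1 / 0.5374 = 1.8608
Highest B → broadest niche (most generalist): Phyllonorycter sp. 2 (B = 3.12).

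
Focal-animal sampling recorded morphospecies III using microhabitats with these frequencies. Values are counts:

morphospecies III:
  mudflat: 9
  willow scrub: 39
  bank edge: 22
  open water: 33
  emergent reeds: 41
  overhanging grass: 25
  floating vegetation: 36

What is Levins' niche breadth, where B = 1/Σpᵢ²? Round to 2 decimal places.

Proportions for morphospecies III (n=205): 9/205=0.0439, 39/205=0.1902, 22/205=0.1073, 33/205=0.1610, 41/205=0.2000, 25/205=0.1220, 36/205=0.1756
Σpᵢ² = 0.0439² + 0.1902² + 0.1073² + 0.1610² + 0.2000² + 0.1220² + 0.1756² = 0.001927 + 0.036176 + 0.011513 + 0.025921 + 0.040000 + 0.014884 + 0.030835 = 0.161256
B = 1 / 0.161256 = 6.2013

6.20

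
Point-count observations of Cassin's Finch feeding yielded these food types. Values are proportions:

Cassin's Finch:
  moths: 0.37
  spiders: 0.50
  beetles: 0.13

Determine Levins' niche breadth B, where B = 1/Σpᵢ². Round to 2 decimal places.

Σpᵢ² = 0.37² + 0.50² + 0.13² = 0.1369 + 0.2500 + 0.0169 = 0.4038
B = 1 / 0.4038 = 2.4765

2.48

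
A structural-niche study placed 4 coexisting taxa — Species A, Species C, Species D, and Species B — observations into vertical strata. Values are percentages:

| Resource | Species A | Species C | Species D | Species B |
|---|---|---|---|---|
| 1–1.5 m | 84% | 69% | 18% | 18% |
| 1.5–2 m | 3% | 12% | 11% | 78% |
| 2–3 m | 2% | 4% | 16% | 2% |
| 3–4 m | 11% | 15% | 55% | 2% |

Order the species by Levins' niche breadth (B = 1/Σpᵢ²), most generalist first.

Species D > Species C > Species B > Species A

Convert percentages to proportions (divide by 100).
Σp_Aᵢ² = 0.84² + 0.03² + 0.02² + 0.11² = 0.7056 + 0.0009 + 0.0004 + 0.0121 = 0.7190
B_A = 1 / 0.7190 = 1.3908
Σp_Cᵢ² = 0.69² + 0.12² + 0.04² + 0.15² = 0.4761 + 0.0144 + 0.0016 + 0.0225 = 0.5146
B_C = 1 / 0.5146 = 1.9433
Σp_Dᵢ² = 0.18² + 0.11² + 0.16² + 0.55² = 0.0324 + 0.0121 + 0.0256 + 0.3025 = 0.3726
B_D = 1 / 0.3726 = 2.6838
Σp_Bᵢ² = 0.18² + 0.78² + 0.02² + 0.02² = 0.0324 + 0.6084 + 0.0004 + 0.0004 = 0.6416
B_B = 1 / 0.6416 = 1.5586
Ranking by B (broadest → narrowest): Species D (2.68) > Species C (1.94) > Species B (1.56) > Species A (1.39)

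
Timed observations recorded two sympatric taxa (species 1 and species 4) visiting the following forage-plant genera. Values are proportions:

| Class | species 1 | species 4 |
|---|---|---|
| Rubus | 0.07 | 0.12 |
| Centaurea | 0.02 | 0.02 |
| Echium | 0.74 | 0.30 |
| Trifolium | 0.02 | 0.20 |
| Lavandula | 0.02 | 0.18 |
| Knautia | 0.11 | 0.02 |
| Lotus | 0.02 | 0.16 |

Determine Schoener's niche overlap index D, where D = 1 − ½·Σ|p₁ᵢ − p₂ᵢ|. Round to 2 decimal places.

0.47

Σ|p₁ᵢ − p₂ᵢ| = 0.05 + 0.00 + 0.44 + 0.18 + 0.16 + 0.09 + 0.14 = 1.06
D = 1 − ½ × 1.06 = 1 − 0.530 = 0.4700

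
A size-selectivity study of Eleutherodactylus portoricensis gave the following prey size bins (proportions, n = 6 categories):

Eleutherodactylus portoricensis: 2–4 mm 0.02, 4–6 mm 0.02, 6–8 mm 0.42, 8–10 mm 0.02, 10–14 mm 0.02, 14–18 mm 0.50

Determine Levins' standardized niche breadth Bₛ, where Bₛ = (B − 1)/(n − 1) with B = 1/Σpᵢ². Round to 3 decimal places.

Σpᵢ² = 0.02² + 0.02² + 0.42² + 0.02² + 0.02² + 0.50² = 0.0004 + 0.0004 + 0.1764 + 0.0004 + 0.0004 + 0.2500 = 0.4280
B = 1 / 0.4280 = 2.33645
Bₛ = (B − 1)/(n − 1) = (2.33645 − 1)/(6 − 1) = 1.33645/5 = 0.26729

0.267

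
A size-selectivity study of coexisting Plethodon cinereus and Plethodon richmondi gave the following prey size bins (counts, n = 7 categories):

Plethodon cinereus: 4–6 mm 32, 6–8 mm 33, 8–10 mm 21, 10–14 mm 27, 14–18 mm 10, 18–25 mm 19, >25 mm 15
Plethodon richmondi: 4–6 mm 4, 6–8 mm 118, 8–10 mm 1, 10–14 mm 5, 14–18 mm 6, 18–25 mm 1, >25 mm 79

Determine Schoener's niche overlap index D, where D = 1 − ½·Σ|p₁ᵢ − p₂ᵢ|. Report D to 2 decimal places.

0.39

Proportions for Plethodon cinereus (n=157): 32/157=0.2038, 33/157=0.2102, 21/157=0.1338, 27/157=0.1720, 10/157=0.0637, 19/157=0.1210, 15/157=0.0955
Proportions for Plethodon richmondi (n=214): 4/214=0.0187, 118/214=0.5514, 1/214=0.0047, 5/214=0.0234, 6/214=0.0280, 1/214=0.0047, 79/214=0.3692
Σ|p₁ᵢ − p₂ᵢ| = 0.1851 + 0.3412 + 0.1291 + 0.1486 + 0.0357 + 0.1163 + 0.2737 = 1.2297
D = 1 − ½ × 1.2297 = 1 − 0.61485 = 0.38515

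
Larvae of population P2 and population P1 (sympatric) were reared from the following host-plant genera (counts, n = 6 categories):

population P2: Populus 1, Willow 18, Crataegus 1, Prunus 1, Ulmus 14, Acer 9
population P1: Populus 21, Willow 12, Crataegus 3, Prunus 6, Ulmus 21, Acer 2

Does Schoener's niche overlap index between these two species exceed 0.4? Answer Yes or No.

Yes

Proportions for population P2 (n=44): 1/44=0.0227, 18/44=0.4091, 1/44=0.0227, 1/44=0.0227, 14/44=0.3182, 9/44=0.2045
Proportions for population P1 (n=65): 21/65=0.3231, 12/65=0.1846, 3/65=0.0462, 6/65=0.0923, 21/65=0.3231, 2/65=0.0308
Σ|p₁ᵢ − p₂ᵢ| = 0.3004 + 0.2245 + 0.0235 + 0.0696 + 0.0049 + 0.1737 = 0.7966
D = 1 − ½ × 0.7966 = 1 − 0.39830 = 0.60170
D = 0.60170 > 0.4 → Yes.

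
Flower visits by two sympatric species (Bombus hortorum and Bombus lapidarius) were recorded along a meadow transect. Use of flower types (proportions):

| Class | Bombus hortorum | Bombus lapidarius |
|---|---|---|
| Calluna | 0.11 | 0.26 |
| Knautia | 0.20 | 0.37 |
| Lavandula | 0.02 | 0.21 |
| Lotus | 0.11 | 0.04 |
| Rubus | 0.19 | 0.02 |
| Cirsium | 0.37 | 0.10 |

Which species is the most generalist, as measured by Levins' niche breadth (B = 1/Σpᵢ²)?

Σp_hortᵢ² = 0.11² + 0.20² + 0.02² + 0.11² + 0.19² + 0.37² = 0.0121 + 0.0400 + 0.0004 + 0.0121 + 0.0361 + 0.1369 = 0.2376
B_hort = 1 / 0.2376 = 4.2088
Σp_lapiᵢ² = 0.26² + 0.37² + 0.21² + 0.04² + 0.02² + 0.10² = 0.0676 + 0.1369 + 0.0441 + 0.0016 + 0.0004 + 0.0100 = 0.2606
B_lapi = 1 / 0.2606 = 3.8373
Highest B → broadest niche (most generalist): Bombus hortorum (B = 4.21).

Bombus hortorum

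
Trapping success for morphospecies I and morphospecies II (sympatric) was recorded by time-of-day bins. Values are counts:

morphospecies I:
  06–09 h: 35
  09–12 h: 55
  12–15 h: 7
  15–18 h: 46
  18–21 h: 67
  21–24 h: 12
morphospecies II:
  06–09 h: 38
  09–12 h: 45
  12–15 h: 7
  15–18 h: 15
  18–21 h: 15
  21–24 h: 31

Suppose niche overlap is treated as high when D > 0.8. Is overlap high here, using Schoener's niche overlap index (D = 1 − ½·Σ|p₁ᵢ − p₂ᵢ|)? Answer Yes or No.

Proportions for morphospecies I (n=222): 35/222=0.1577, 55/222=0.2477, 7/222=0.0315, 46/222=0.2072, 67/222=0.3018, 12/222=0.0541
Proportions for morphospecies II (n=151): 38/151=0.2517, 45/151=0.2980, 7/151=0.0464, 15/151=0.0993, 15/151=0.0993, 31/151=0.2053
Σ|p₁ᵢ − p₂ᵢ| = 0.0940 + 0.0503 + 0.0149 + 0.1079 + 0.2025 + 0.1512 = 0.6208
D = 1 − ½ × 0.6208 = 1 − 0.31040 = 0.68960
D = 0.68960 < 0.8 → No.

No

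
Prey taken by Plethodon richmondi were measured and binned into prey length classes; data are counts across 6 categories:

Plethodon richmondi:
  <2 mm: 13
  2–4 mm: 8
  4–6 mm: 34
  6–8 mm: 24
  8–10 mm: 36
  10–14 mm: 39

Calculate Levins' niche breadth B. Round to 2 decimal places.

Proportions for Plethodon richmondi (n=154): 13/154=0.0844, 8/154=0.0519, 34/154=0.2208, 24/154=0.1558, 36/154=0.2338, 39/154=0.2532
Σpᵢ² = 0.0844² + 0.0519² + 0.2208² + 0.1558² + 0.2338² + 0.2532² = 0.007123 + 0.002694 + 0.048753 + 0.024274 + 0.054662 + 0.064110 = 0.201616
B = 1 / 0.201616 = 4.9599

4.96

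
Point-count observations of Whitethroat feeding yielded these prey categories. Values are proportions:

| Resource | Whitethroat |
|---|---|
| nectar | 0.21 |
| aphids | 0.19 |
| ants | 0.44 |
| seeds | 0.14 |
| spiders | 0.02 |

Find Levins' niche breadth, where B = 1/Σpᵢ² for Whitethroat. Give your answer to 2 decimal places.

3.40

Σpᵢ² = 0.21² + 0.19² + 0.44² + 0.14² + 0.02² = 0.0441 + 0.0361 + 0.1936 + 0.0196 + 0.0004 = 0.2938
B = 1 / 0.2938 = 3.4037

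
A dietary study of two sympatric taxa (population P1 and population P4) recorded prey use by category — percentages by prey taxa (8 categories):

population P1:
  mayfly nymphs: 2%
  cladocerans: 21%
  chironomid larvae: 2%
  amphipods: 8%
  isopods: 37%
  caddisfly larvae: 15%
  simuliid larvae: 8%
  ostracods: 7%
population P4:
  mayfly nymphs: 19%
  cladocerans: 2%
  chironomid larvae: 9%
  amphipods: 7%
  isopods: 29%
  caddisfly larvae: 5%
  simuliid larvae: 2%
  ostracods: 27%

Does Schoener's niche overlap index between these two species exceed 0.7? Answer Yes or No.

No

Convert percentages to proportions (divide by 100).
Σ|p₁ᵢ − p₂ᵢ| = 0.17 + 0.19 + 0.07 + 0.01 + 0.08 + 0.10 + 0.06 + 0.20 = 0.88
D = 1 − ½ × 0.88 = 1 − 0.440 = 0.5600
D = 0.5600 < 0.7 → No.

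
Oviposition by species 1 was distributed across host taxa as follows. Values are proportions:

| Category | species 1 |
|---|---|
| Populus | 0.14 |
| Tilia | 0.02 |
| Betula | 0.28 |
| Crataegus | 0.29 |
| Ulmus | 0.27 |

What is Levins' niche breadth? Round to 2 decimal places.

3.92

Σpᵢ² = 0.14² + 0.02² + 0.28² + 0.29² + 0.27² = 0.0196 + 0.0004 + 0.0784 + 0.0841 + 0.0729 = 0.2554
B = 1 / 0.2554 = 3.9154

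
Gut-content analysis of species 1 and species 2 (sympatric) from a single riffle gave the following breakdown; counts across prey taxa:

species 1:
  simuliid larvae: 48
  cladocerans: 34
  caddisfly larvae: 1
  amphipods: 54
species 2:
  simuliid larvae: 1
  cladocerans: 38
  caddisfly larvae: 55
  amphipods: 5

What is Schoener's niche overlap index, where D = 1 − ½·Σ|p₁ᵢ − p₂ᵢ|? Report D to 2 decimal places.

Proportions for species 1 (n=137): 48/137=0.3504, 34/137=0.2482, 1/137=0.0073, 54/137=0.3942
Proportions for species 2 (n=99): 1/99=0.0101, 38/99=0.3838, 55/99=0.5556, 5/99=0.0505
Σ|p₁ᵢ − p₂ᵢ| = 0.3403 + 0.1356 + 0.5483 + 0.3437 = 1.3679
D = 1 − ½ × 1.3679 = 1 − 0.68395 = 0.31605

0.32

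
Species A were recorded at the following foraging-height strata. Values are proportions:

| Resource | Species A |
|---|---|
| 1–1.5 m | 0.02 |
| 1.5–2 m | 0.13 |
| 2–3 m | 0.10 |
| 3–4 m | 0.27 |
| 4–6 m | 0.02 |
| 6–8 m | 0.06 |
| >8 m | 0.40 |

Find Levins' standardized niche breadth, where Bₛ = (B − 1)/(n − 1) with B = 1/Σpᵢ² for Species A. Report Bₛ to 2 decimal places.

Σpᵢ² = 0.02² + 0.13² + 0.10² + 0.27² + 0.02² + 0.06² + 0.40² = 0.0004 + 0.0169 + 0.0100 + 0.0729 + 0.0004 + 0.0036 + 0.1600 = 0.2642
B = 1 / 0.2642 = 3.7850
Bₛ = (B − 1)/(n − 1) = (3.7850 − 1)/(7 − 1) = 2.7850/6 = 0.4642

0.46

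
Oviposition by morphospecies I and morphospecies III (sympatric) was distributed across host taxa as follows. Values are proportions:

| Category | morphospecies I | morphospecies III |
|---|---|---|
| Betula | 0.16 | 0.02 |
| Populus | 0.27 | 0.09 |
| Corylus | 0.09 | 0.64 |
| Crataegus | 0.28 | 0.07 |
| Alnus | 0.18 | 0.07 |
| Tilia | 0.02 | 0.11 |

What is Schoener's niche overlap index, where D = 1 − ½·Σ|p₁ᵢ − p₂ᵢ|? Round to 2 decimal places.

0.36

Σ|p₁ᵢ − p₂ᵢ| = 0.14 + 0.18 + 0.55 + 0.21 + 0.11 + 0.09 = 1.28
D = 1 − ½ × 1.28 = 1 − 0.640 = 0.3600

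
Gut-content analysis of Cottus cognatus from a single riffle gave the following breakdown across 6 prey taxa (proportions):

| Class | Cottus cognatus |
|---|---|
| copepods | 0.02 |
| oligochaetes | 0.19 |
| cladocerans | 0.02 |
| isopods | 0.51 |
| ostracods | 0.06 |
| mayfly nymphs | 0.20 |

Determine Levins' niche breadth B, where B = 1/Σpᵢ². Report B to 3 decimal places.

2.936

Σpᵢ² = 0.02² + 0.19² + 0.02² + 0.51² + 0.06² + 0.20² = 0.0004 + 0.0361 + 0.0004 + 0.2601 + 0.0036 + 0.0400 = 0.3406
B = 1 / 0.3406 = 2.93600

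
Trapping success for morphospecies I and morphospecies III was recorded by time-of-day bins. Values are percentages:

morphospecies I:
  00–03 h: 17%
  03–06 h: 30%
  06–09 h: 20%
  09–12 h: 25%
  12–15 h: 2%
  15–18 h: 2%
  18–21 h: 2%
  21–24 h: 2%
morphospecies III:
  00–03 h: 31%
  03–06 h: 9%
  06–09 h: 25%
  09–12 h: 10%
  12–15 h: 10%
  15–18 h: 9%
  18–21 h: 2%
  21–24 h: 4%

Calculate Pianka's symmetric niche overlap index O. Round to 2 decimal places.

0.76

Convert percentages to proportions (divide by 100).
Σ p₁ᵢp₂ᵢ = 0.0527 + 0.0270 + 0.0500 + 0.0250 + 0.0020 + 0.0018 + 0.0004 + 0.0008 = 0.1597
Σp_1ᵢ² = 0.17² + 0.30² + 0.20² + 0.25² + 0.02² + 0.02² + 0.02² + 0.02² = 0.0289 + 0.0900 + 0.0400 + 0.0625 + 0.0004 + 0.0004 + 0.0004 + 0.0004 = 0.2230
Σp_2ᵢ² = 0.31² + 0.09² + 0.25² + 0.10² + 0.10² + 0.09² + 0.02² + 0.04² = 0.0961 + 0.0081 + 0.0625 + 0.0100 + 0.0100 + 0.0081 + 0.0004 + 0.0016 = 0.1968
O = 0.1597 / √(0.2230 × 0.1968) = 0.1597 / 0.20949 = 0.7623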